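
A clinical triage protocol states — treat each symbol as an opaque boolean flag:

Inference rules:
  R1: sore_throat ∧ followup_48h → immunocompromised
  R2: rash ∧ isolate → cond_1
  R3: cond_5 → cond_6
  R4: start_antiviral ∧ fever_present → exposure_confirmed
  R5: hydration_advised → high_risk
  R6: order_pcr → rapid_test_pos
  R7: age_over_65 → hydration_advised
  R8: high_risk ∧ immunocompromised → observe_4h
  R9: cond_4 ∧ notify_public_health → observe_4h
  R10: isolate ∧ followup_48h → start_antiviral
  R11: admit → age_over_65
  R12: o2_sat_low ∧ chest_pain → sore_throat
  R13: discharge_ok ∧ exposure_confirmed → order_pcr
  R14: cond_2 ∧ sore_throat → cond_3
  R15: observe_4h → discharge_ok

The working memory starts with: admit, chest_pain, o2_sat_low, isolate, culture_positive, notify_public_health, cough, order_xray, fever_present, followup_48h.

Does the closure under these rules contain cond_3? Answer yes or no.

no

Round 1: R10 [isolate ∧ followup_48h → start_antiviral]; R11 [admit → age_over_65]; R12 [o2_sat_low ∧ chest_pain → sore_throat]. New: start_antiviral, age_over_65, sore_throat.
Round 2: R1 [sore_throat ∧ followup_48h → immunocompromised]; R4 [start_antiviral ∧ fever_present → exposure_confirmed]; R7 [age_over_65 → hydration_advised]. New: immunocompromised, exposure_confirmed, hydration_advised.
Round 3: R5 [hydration_advised → high_risk]. New: high_risk.
Round 4: R8 [high_risk ∧ immunocompromised → observe_4h]. New: observe_4h.
Round 5: R15 [observe_4h → discharge_ok]. New: discharge_ok.
Round 6: R13 [discharge_ok ∧ exposure_confirmed → order_pcr]. New: order_pcr.
Round 7: R6 [order_pcr → rapid_test_pos]. New: rapid_test_pos.
Fixed point reached. cond_3 is concluded only by R14; R14 needs cond_2 (never derived).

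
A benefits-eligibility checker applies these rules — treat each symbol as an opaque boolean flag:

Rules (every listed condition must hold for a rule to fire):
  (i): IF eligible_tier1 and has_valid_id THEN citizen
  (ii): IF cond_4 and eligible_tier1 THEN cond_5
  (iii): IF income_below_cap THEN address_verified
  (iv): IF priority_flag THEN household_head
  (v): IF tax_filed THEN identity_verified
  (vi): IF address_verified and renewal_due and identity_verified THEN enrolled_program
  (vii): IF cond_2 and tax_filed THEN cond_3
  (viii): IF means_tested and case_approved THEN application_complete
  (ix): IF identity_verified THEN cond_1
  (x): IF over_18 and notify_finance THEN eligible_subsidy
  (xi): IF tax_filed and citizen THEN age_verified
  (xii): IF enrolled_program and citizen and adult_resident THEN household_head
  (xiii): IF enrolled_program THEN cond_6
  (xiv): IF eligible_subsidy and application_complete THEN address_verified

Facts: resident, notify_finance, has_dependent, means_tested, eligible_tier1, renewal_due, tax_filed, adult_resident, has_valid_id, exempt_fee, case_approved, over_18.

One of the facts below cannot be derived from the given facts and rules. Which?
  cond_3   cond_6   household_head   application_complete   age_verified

Round 1 — (i), (v), (viii), (x), derive citizen, identity_verified, application_complete, eligible_subsidy.
Round 2 — (ix), (xi), (xiv), derive cond_1, age_verified, address_verified.
Round 3 — (vi), derive enrolled_program.
Round 4 — (xii), (xiii), derive household_head, cond_6.
Derived: cond_6 (round 4), application_complete (round 1), age_verified (round 2), household_head (round 4). cond_3 never appears in any round.

cond_3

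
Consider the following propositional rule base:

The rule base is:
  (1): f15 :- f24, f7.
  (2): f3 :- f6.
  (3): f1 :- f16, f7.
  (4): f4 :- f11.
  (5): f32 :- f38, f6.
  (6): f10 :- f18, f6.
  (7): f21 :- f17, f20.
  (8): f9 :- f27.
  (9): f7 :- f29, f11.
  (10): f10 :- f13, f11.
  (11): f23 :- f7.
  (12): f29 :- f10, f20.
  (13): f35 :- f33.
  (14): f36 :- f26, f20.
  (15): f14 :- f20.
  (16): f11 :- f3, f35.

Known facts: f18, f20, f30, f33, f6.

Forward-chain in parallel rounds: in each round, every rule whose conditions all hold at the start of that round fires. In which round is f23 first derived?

Round 1: (2) [f3 :- f6.]; (6) [f10 :- f18, f6.]; (13) [f35 :- f33.]; (15) [f14 :- f20.]. New: f3, f10, f35, f14.
Round 2: (12) [f29 :- f10, f20.]; (16) [f11 :- f3, f35.]. New: f29, f11.
Round 3: (4) [f4 :- f11.]; (9) [f7 :- f29, f11.]. New: f4, f7.
Round 4: (11) [f23 :- f7.]. New: f23.
f23 first appears in round 4.

4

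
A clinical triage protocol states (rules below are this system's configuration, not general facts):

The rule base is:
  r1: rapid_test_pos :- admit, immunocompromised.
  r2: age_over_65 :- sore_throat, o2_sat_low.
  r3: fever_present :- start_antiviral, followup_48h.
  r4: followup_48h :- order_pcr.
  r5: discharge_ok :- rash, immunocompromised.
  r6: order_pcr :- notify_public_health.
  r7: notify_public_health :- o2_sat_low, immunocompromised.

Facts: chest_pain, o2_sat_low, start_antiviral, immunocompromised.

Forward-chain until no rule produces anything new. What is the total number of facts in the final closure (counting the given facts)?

Round 1 — r7, derive notify_public_health.
Round 2 — r6, derive order_pcr.
Round 3 — r4, derive followup_48h.
Round 4 — r3, derive fever_present.
Closure: {chest_pain, fever_present, followup_48h, immunocompromised, notify_public_health, o2_sat_low, order_pcr, start_antiviral} — 8 facts.

8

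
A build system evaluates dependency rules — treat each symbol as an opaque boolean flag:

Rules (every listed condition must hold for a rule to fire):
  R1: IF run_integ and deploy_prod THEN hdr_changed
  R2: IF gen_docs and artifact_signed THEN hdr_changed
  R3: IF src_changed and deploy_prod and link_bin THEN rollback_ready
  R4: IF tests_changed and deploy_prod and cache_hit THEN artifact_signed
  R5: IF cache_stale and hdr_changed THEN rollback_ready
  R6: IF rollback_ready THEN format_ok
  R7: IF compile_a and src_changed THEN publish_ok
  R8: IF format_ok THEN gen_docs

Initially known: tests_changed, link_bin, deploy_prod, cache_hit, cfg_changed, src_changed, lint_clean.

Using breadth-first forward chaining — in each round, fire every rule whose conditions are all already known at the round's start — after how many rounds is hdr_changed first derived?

4

[1] R3 [IF src_changed and deploy_prod and link_bin THEN rollback_ready]; R4 [IF tests_changed and deploy_prod and cache_hit THEN artifact_signed]. ⇒ new: rollback_ready, artifact_signed.
[2] R6 [IF rollback_ready THEN format_ok]. ⇒ new: format_ok.
[3] R8 [IF format_ok THEN gen_docs]. ⇒ new: gen_docs.
[4] R2 [IF gen_docs and artifact_signed THEN hdr_changed]. ⇒ new: hdr_changed.
hdr_changed first appears in round 4.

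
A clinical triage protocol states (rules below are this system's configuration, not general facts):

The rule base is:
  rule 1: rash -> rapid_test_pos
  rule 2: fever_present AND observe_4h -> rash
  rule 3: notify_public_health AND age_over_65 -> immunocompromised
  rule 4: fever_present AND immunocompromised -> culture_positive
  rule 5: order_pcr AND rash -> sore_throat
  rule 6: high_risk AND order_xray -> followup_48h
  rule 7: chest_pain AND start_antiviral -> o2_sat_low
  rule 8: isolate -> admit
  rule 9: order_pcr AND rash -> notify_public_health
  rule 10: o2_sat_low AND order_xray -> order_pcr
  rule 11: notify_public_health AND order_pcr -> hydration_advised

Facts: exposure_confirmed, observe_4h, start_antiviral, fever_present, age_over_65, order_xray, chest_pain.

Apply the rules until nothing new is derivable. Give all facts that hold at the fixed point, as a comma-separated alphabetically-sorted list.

Round 1: rule 2 [fever_present AND observe_4h -> rash]; rule 7 [chest_pain AND start_antiviral -> o2_sat_low]. Adds rash, o2_sat_low.
Round 2: rule 1 [rash -> rapid_test_pos]; rule 10 [o2_sat_low AND order_xray -> order_pcr]. Adds rapid_test_pos, order_pcr.
Round 3: rule 5 [order_pcr AND rash -> sore_throat]; rule 9 [order_pcr AND rash -> notify_public_health]. Adds sore_throat, notify_public_health.
Round 4: rule 3 [notify_public_health AND age_over_65 -> immunocompromised]; rule 11 [notify_public_health AND order_pcr -> hydration_advised]. Adds immunocompromised, hydration_advised.
Round 5: rule 4 [fever_present AND immunocompromised -> culture_positive]. Adds culture_positive.

age_over_65, chest_pain, culture_positive, exposure_confirmed, fever_present, hydration_advised, immunocompromised, notify_public_health, o2_sat_low, observe_4h, order_pcr, order_xray, rapid_test_pos, rash, sore_throat, start_antiviral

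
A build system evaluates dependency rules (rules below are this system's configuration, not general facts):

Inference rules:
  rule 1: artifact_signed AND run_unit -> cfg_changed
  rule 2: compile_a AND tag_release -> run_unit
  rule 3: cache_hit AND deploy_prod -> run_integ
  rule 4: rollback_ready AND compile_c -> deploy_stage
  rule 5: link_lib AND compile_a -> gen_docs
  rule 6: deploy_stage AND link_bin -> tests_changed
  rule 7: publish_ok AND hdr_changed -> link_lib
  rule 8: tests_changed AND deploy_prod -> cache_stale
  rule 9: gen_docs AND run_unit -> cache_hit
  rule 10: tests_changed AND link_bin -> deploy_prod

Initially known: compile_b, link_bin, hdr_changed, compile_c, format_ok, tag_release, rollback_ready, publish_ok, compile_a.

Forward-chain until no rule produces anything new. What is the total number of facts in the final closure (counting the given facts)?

18

[1] rule 2 [compile_a AND tag_release -> run_unit]; rule 4 [rollback_ready AND compile_c -> deploy_stage]; rule 7 [publish_ok AND hdr_changed -> link_lib]. ⇒ new: run_unit, deploy_stage, link_lib.
[2] rule 5 [link_lib AND compile_a -> gen_docs]; rule 6 [deploy_stage AND link_bin -> tests_changed]. ⇒ new: gen_docs, tests_changed.
[3] rule 9 [gen_docs AND run_unit -> cache_hit]; rule 10 [tests_changed AND link_bin -> deploy_prod]. ⇒ new: cache_hit, deploy_prod.
[4] rule 3 [cache_hit AND deploy_prod -> run_integ]; rule 8 [tests_changed AND deploy_prod -> cache_stale]. ⇒ new: run_integ, cache_stale.
Closure: {cache_hit, cache_stale, compile_a, compile_b, compile_c, deploy_prod, deploy_stage, format_ok, gen_docs, hdr_changed, link_bin, link_lib, publish_ok, rollback_ready, run_integ, run_unit, tag_release, tests_changed} — 18 facts.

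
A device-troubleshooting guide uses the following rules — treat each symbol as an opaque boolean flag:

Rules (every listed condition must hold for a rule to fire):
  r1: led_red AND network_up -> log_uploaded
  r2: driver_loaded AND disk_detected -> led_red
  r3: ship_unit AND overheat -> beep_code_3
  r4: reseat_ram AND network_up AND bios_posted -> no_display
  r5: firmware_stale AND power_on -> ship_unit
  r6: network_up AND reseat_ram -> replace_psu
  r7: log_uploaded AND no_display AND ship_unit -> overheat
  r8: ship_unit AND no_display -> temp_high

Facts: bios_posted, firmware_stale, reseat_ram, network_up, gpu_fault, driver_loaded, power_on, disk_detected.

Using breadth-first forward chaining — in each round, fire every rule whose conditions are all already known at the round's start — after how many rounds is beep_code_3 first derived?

Round 1 — r2, r4, r5, r6, derive led_red, no_display, ship_unit, replace_psu.
Round 2 — r1, r8, derive log_uploaded, temp_high.
Round 3 — r7, derive overheat.
Round 4 — r3, derive beep_code_3.
beep_code_3 first appears in round 4.

4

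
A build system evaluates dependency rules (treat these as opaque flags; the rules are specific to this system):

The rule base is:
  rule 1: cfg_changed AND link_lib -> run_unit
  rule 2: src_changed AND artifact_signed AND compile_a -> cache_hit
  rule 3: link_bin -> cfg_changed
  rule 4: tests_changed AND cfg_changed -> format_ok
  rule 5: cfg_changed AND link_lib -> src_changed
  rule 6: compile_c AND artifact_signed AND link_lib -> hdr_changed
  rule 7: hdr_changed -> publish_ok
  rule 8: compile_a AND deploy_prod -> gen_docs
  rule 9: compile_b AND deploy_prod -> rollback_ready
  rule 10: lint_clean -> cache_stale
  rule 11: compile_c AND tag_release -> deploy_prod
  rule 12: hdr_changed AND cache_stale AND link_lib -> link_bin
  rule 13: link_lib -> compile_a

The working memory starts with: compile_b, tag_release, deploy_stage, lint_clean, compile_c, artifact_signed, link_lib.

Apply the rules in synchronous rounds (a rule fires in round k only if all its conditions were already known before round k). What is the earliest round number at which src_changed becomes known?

4

Round 1: rule 6 [compile_c AND artifact_signed AND link_lib -> hdr_changed]; rule 10 [lint_clean -> cache_stale]; rule 11 [compile_c AND tag_release -> deploy_prod]; rule 13 [link_lib -> compile_a]. New: hdr_changed, cache_stale, deploy_prod, compile_a.
Round 2: rule 7 [hdr_changed -> publish_ok]; rule 8 [compile_a AND deploy_prod -> gen_docs]; rule 9 [compile_b AND deploy_prod -> rollback_ready]; rule 12 [hdr_changed AND cache_stale AND link_lib -> link_bin]. New: publish_ok, gen_docs, rollback_ready, link_bin.
Round 3: rule 3 [link_bin -> cfg_changed]. New: cfg_changed.
Round 4: rule 1 [cfg_changed AND link_lib -> run_unit]; rule 5 [cfg_changed AND link_lib -> src_changed]. New: run_unit, src_changed.
src_changed first appears in round 4.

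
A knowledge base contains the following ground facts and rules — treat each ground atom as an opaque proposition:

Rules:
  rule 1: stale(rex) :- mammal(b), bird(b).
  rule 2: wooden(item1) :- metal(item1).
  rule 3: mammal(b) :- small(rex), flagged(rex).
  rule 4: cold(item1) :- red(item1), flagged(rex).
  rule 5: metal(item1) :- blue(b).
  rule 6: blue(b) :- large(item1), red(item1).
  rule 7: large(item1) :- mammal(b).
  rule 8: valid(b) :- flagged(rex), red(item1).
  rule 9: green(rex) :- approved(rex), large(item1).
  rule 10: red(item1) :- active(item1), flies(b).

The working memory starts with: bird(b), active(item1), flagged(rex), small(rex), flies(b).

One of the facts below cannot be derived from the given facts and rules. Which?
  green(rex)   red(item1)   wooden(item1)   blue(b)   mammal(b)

green(rex)

Round 1 — rule 3, rule 10, derive mammal(b), red(item1).
Round 2 — rule 1, rule 4, rule 7, rule 8, derive stale(rex), cold(item1), large(item1), valid(b).
Round 3 — rule 6, derive blue(b).
Round 4 — rule 5, derive metal(item1).
Round 5 — rule 2, derive wooden(item1).
Derived: red(item1) (round 1), mammal(b) (round 1), blue(b) (round 3), wooden(item1) (round 5). green(rex) never appears in any round.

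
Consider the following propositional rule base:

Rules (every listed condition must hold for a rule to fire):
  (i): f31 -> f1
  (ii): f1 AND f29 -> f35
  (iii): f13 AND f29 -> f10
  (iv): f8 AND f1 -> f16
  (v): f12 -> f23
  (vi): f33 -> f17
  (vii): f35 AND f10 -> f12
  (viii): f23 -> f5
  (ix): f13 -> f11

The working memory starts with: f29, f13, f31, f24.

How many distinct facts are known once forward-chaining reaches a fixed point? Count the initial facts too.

[1] (i) [f31 -> f1]; (iii) [f13 AND f29 -> f10]; (ix) [f13 -> f11]. ⇒ new: f1, f10, f11.
[2] (ii) [f1 AND f29 -> f35]. ⇒ new: f35.
[3] (vii) [f35 AND f10 -> f12]. ⇒ new: f12.
[4] (v) [f12 -> f23]. ⇒ new: f23.
[5] (viii) [f23 -> f5]. ⇒ new: f5.
Closure: {f1, f10, f11, f12, f13, f23, f24, f29, f31, f35, f5} — 11 facts.

11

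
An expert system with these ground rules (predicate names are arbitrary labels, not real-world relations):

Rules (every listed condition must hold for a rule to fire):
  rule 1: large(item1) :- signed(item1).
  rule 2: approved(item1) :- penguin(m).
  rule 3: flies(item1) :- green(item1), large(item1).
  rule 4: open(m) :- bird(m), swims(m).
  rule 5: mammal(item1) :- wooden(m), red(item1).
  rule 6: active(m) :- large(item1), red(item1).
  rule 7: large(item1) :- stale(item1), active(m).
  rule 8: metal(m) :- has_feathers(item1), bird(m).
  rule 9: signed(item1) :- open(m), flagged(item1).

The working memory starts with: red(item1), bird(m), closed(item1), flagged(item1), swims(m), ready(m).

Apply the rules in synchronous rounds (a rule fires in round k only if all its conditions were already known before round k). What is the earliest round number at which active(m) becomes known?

4

Round 1: rule 4 [open(m) :- bird(m), swims(m).]. New: open(m).
Round 2: rule 9 [signed(item1) :- open(m), flagged(item1).]. New: signed(item1).
Round 3: rule 1 [large(item1) :- signed(item1).]. New: large(item1).
Round 4: rule 6 [active(m) :- large(item1), red(item1).]. New: active(m).
active(m) first appears in round 4.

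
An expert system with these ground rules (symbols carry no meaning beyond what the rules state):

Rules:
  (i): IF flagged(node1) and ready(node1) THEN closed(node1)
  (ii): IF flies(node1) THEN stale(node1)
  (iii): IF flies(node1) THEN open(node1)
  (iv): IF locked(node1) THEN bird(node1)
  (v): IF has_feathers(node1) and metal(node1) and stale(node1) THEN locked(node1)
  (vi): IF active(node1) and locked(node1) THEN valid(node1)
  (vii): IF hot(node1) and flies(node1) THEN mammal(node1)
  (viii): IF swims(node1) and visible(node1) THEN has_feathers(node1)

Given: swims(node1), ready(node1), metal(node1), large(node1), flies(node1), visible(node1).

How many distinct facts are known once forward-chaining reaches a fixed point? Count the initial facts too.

Round 1: (ii) [IF flies(node1) THEN stale(node1)]; (iii) [IF flies(node1) THEN open(node1)]; (viii) [IF swims(node1) and visible(node1) THEN has_feathers(node1)]. New: stale(node1), open(node1), has_feathers(node1).
Round 2: (v) [IF has_feathers(node1) and metal(node1) and stale(node1) THEN locked(node1)]. New: locked(node1).
Round 3: (iv) [IF locked(node1) THEN bird(node1)]. New: bird(node1).
Closure: {bird(node1), flies(node1), has_feathers(node1), large(node1), locked(node1), metal(node1), open(node1), ready(node1), stale(node1), swims(node1), visible(node1)} — 11 facts.

11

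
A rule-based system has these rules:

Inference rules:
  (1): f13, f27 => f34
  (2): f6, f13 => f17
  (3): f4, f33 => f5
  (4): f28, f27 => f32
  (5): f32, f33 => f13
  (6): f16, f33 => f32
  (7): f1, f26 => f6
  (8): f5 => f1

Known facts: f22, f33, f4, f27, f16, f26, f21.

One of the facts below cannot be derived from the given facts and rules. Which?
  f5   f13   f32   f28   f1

f28

Round 1: (3) [f4, f33 => f5]; (6) [f16, f33 => f32]. Adds f5, f32.
Round 2: (5) [f32, f33 => f13]; (8) [f5 => f1]. Adds f13, f1.
Round 3: (1) [f13, f27 => f34]; (7) [f1, f26 => f6]. Adds f34, f6.
Round 4: (2) [f6, f13 => f17]. Adds f17.
Derived: f13 (round 2), f1 (round 2), f32 (round 1), f5 (round 1). f28 never appears in any round.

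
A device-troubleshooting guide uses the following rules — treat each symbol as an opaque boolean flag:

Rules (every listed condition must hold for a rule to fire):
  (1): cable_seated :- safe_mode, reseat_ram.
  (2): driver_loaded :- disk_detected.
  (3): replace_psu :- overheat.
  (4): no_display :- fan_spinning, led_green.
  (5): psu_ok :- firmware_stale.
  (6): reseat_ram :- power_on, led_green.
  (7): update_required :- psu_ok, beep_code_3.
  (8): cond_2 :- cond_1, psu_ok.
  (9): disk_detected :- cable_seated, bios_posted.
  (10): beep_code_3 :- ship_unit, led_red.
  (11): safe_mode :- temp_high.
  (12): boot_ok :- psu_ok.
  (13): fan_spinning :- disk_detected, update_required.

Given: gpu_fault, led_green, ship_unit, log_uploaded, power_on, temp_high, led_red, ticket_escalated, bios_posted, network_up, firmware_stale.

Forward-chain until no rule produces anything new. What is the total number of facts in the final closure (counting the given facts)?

22

Round 1 — (5), (6), (10), (11), derive psu_ok, reseat_ram, beep_code_3, safe_mode.
Round 2 — (1), (7), (12), derive cable_seated, update_required, boot_ok.
Round 3 — (9), derive disk_detected.
Round 4 — (2), (13), derive driver_loaded, fan_spinning.
Round 5 — (4), derive no_display.
Closure: {beep_code_3, bios_posted, boot_ok, cable_seated, disk_detected, driver_loaded, fan_spinning, firmware_stale, gpu_fault, led_green, led_red, log_uploaded, network_up, no_display, power_on, psu_ok, reseat_ram, safe_mode, ship_unit, temp_high, ticket_escalated, update_required} — 22 facts.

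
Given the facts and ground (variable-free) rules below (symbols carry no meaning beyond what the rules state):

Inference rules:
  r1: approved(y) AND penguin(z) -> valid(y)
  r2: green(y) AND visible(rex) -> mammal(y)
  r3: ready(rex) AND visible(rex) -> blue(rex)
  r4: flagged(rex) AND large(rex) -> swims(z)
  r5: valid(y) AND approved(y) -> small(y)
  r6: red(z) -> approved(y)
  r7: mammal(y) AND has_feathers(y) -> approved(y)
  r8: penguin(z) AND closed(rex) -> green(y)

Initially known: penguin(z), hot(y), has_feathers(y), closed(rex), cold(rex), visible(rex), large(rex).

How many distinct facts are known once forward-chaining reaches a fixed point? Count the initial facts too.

Round 1: r8 [penguin(z) AND closed(rex) -> green(y)]. Adds green(y).
Round 2: r2 [green(y) AND visible(rex) -> mammal(y)]. Adds mammal(y).
Round 3: r7 [mammal(y) AND has_feathers(y) -> approved(y)]. Adds approved(y).
Round 4: r1 [approved(y) AND penguin(z) -> valid(y)]. Adds valid(y).
Round 5: r5 [valid(y) AND approved(y) -> small(y)]. Adds small(y).
Closure: {approved(y), closed(rex), cold(rex), green(y), has_feathers(y), hot(y), large(rex), mammal(y), penguin(z), small(y), valid(y), visible(rex)} — 12 facts.

12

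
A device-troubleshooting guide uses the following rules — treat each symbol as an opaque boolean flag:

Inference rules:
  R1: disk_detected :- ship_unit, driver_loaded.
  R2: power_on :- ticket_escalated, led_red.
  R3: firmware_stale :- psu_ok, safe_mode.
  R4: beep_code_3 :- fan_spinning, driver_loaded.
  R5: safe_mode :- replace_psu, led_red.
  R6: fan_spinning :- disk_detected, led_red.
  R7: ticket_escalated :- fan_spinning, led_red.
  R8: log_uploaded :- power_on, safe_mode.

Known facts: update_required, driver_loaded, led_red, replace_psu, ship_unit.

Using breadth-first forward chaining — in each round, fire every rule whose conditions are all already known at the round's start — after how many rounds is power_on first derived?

[1] R1 [disk_detected :- ship_unit, driver_loaded.]; R5 [safe_mode :- replace_psu, led_red.]. ⇒ new: disk_detected, safe_mode.
[2] R6 [fan_spinning :- disk_detected, led_red.]. ⇒ new: fan_spinning.
[3] R4 [beep_code_3 :- fan_spinning, driver_loaded.]; R7 [ticket_escalated :- fan_spinning, led_red.]. ⇒ new: beep_code_3, ticket_escalated.
[4] R2 [power_on :- ticket_escalated, led_red.]. ⇒ new: power_on.
power_on first appears in round 4.

4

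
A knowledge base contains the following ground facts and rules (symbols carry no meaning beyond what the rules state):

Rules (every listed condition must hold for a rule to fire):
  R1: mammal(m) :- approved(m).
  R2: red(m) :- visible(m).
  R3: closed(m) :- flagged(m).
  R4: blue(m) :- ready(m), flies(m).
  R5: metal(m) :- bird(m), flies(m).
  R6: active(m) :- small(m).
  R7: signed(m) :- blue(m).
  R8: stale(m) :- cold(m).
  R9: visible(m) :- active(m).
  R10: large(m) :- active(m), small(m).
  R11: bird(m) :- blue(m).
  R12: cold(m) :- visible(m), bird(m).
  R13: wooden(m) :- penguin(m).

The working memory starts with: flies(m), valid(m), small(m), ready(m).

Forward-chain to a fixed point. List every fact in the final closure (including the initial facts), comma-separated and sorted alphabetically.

Round 1 fires R4, R6, giving blue(m), active(m).
Round 2 fires R7, R9, R10, R11, giving signed(m), visible(m), large(m), bird(m).
Round 3 fires R2, R5, R12, giving red(m), metal(m), cold(m).
Round 4 fires R8, giving stale(m).

active(m), bird(m), blue(m), cold(m), flies(m), large(m), metal(m), ready(m), red(m), signed(m), small(m), stale(m), valid(m), visible(m)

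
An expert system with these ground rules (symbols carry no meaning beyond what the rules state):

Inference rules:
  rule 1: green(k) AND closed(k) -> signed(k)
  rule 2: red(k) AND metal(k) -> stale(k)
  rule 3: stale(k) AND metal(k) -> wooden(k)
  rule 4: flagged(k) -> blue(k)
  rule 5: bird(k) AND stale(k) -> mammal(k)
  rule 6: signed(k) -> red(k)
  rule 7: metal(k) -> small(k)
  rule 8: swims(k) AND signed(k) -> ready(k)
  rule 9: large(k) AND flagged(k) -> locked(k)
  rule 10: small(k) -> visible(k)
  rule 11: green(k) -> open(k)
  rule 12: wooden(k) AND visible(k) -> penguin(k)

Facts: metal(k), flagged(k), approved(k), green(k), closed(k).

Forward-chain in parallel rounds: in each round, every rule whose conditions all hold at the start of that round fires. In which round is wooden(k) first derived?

Round 1: rule 1 [green(k) AND closed(k) -> signed(k)]; rule 4 [flagged(k) -> blue(k)]; rule 7 [metal(k) -> small(k)]; rule 11 [green(k) -> open(k)]. Adds signed(k), blue(k), small(k), open(k).
Round 2: rule 6 [signed(k) -> red(k)]; rule 10 [small(k) -> visible(k)]. Adds red(k), visible(k).
Round 3: rule 2 [red(k) AND metal(k) -> stale(k)]. Adds stale(k).
Round 4: rule 3 [stale(k) AND metal(k) -> wooden(k)]. Adds wooden(k).
wooden(k) first appears in round 4.

4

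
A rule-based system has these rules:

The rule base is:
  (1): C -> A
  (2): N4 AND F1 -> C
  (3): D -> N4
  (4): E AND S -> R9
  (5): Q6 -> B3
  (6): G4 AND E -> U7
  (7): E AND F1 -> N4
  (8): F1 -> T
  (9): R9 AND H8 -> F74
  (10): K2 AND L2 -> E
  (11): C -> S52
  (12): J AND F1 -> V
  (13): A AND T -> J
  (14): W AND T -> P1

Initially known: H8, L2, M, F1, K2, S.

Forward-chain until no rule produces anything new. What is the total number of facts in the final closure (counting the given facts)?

Round 1 fires (8), (10), giving T, E.
Round 2 fires (4), (7), giving R9, N4.
Round 3 fires (2), (9), giving C, F74.
Round 4 fires (1), (11), giving A, S52.
Round 5 fires (13), giving J.
Round 6 fires (12), giving V.
Closure: {A, C, E, F1, F74, H8, J, K2, L2, M, N4, R9, S, S52, T, V} — 16 facts.

16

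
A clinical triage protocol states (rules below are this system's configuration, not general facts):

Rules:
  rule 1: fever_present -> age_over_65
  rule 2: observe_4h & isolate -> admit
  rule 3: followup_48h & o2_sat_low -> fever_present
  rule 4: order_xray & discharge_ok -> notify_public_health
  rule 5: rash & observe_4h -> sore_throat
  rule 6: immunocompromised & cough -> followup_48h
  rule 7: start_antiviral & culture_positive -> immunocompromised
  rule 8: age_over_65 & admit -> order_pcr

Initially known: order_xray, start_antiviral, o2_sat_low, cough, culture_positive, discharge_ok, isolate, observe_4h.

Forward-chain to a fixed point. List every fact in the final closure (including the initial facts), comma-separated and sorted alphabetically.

Round 1: rule 2 [observe_4h & isolate -> admit]; rule 4 [order_xray & discharge_ok -> notify_public_health]; rule 7 [start_antiviral & culture_positive -> immunocompromised]. New: admit, notify_public_health, immunocompromised.
Round 2: rule 6 [immunocompromised & cough -> followup_48h]. New: followup_48h.
Round 3: rule 3 [followup_48h & o2_sat_low -> fever_present]. New: fever_present.
Round 4: rule 1 [fever_present -> age_over_65]. New: age_over_65.
Round 5: rule 8 [age_over_65 & admit -> order_pcr]. New: order_pcr.

admit, age_over_65, cough, culture_positive, discharge_ok, fever_present, followup_48h, immunocompromised, isolate, notify_public_health, o2_sat_low, observe_4h, order_pcr, order_xray, start_antiviral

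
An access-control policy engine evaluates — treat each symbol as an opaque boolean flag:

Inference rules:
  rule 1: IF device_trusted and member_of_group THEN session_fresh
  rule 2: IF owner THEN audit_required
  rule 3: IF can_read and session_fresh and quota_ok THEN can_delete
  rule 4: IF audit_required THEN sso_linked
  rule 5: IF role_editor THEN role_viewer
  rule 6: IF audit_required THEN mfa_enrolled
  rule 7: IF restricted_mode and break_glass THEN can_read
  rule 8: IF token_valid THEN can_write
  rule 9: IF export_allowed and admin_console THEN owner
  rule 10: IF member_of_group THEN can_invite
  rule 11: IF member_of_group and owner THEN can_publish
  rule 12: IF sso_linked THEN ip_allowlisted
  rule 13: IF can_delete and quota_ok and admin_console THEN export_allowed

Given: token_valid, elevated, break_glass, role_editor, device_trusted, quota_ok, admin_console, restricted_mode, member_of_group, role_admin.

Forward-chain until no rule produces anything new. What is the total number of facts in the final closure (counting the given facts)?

Round 1: rule 1 [IF device_trusted and member_of_group THEN session_fresh]; rule 5 [IF role_editor THEN role_viewer]; rule 7 [IF restricted_mode and break_glass THEN can_read]; rule 8 [IF token_valid THEN can_write]; rule 10 [IF member_of_group THEN can_invite]. Adds session_fresh, role_viewer, can_read, can_write, can_invite.
Round 2: rule 3 [IF can_read and session_fresh and quota_ok THEN can_delete]. Adds can_delete.
Round 3: rule 13 [IF can_delete and quota_ok and admin_console THEN export_allowed]. Adds export_allowed.
Round 4: rule 9 [IF export_allowed and admin_console THEN owner]. Adds owner.
Round 5: rule 2 [IF owner THEN audit_required]; rule 11 [IF member_of_group and owner THEN can_publish]. Adds audit_required, can_publish.
Round 6: rule 4 [IF audit_required THEN sso_linked]; rule 6 [IF audit_required THEN mfa_enrolled]. Adds sso_linked, mfa_enrolled.
Round 7: rule 12 [IF sso_linked THEN ip_allowlisted]. Adds ip_allowlisted.
Closure: {admin_console, audit_required, break_glass, can_delete, can_invite, can_publish, can_read, can_write, device_trusted, elevated, export_allowed, ip_allowlisted, member_of_group, mfa_enrolled, owner, quota_ok, restricted_mode, role_admin, role_editor, role_viewer, session_fresh, sso_linked, token_valid} — 23 facts.

23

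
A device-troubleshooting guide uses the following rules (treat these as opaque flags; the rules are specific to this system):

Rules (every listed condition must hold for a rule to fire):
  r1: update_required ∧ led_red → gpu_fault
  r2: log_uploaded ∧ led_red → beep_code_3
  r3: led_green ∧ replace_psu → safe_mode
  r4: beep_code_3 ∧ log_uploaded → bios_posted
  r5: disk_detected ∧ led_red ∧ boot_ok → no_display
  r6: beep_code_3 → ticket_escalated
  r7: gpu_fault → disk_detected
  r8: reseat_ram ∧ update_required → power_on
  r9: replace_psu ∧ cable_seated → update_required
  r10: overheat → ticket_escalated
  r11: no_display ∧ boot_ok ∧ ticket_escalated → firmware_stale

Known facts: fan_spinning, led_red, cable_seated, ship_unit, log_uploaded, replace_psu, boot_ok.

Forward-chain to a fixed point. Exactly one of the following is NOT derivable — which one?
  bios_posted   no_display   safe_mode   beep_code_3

Round 1: r2 [log_uploaded ∧ led_red → beep_code_3]; r9 [replace_psu ∧ cable_seated → update_required]. New: beep_code_3, update_required.
Round 2: r1 [update_required ∧ led_red → gpu_fault]; r4 [beep_code_3 ∧ log_uploaded → bios_posted]; r6 [beep_code_3 → ticket_escalated]. New: gpu_fault, bios_posted, ticket_escalated.
Round 3: r7 [gpu_fault → disk_detected]. New: disk_detected.
Round 4: r5 [disk_detected ∧ led_red ∧ boot_ok → no_display]. New: no_display.
Round 5: r11 [no_display ∧ boot_ok ∧ ticket_escalated → firmware_stale]. New: firmware_stale.
Derived: no_display (round 4), bios_posted (round 2), beep_code_3 (round 1). safe_mode never appears in any round.

safe_mode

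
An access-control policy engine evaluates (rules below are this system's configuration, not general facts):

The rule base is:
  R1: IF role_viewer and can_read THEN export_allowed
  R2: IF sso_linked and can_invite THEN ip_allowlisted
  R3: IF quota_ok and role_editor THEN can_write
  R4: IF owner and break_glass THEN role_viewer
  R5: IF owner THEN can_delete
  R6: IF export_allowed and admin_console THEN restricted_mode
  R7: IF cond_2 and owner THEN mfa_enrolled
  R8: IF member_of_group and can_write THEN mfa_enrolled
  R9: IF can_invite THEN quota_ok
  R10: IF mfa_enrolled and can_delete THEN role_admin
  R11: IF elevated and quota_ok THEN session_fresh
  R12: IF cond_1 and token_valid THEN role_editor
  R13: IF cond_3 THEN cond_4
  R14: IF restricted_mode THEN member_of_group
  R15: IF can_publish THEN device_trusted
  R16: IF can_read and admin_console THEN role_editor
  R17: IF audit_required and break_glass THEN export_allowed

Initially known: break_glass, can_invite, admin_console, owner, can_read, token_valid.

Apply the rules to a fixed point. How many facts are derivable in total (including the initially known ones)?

[1] R4 [IF owner and break_glass THEN role_viewer]; R5 [IF owner THEN can_delete]; R9 [IF can_invite THEN quota_ok]; R16 [IF can_read and admin_console THEN role_editor]. ⇒ new: role_viewer, can_delete, quota_ok, role_editor.
[2] R1 [IF role_viewer and can_read THEN export_allowed]; R3 [IF quota_ok and role_editor THEN can_write]. ⇒ new: export_allowed, can_write.
[3] R6 [IF export_allowed and admin_console THEN restricted_mode]. ⇒ new: restricted_mode.
[4] R14 [IF restricted_mode THEN member_of_group]. ⇒ new: member_of_group.
[5] R8 [IF member_of_group and can_write THEN mfa_enrolled]. ⇒ new: mfa_enrolled.
[6] R10 [IF mfa_enrolled and can_delete THEN role_admin]. ⇒ new: role_admin.
Closure: {admin_console, break_glass, can_delete, can_invite, can_read, can_write, export_allowed, member_of_group, mfa_enrolled, owner, quota_ok, restricted_mode, role_admin, role_editor, role_viewer, token_valid} — 16 facts.

16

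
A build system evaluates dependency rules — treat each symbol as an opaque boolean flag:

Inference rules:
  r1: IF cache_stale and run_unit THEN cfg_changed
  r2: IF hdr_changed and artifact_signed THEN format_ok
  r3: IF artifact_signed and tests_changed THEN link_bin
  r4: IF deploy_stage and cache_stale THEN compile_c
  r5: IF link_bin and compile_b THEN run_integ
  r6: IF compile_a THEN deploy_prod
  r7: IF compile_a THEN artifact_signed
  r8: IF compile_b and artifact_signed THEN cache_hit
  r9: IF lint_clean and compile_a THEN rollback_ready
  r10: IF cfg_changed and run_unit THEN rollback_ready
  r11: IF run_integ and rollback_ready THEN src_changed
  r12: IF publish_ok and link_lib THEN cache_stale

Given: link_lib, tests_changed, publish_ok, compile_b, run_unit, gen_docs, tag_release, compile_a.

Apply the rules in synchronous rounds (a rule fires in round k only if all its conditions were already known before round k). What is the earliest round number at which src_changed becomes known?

4

Round 1: r6 [IF compile_a THEN deploy_prod]; r7 [IF compile_a THEN artifact_signed]; r12 [IF publish_ok and link_lib THEN cache_stale]. New: deploy_prod, artifact_signed, cache_stale.
Round 2: r1 [IF cache_stale and run_unit THEN cfg_changed]; r3 [IF artifact_signed and tests_changed THEN link_bin]; r8 [IF compile_b and artifact_signed THEN cache_hit]. New: cfg_changed, link_bin, cache_hit.
Round 3: r5 [IF link_bin and compile_b THEN run_integ]; r10 [IF cfg_changed and run_unit THEN rollback_ready]. New: run_integ, rollback_ready.
Round 4: r11 [IF run_integ and rollback_ready THEN src_changed]. New: src_changed.
src_changed first appears in round 4.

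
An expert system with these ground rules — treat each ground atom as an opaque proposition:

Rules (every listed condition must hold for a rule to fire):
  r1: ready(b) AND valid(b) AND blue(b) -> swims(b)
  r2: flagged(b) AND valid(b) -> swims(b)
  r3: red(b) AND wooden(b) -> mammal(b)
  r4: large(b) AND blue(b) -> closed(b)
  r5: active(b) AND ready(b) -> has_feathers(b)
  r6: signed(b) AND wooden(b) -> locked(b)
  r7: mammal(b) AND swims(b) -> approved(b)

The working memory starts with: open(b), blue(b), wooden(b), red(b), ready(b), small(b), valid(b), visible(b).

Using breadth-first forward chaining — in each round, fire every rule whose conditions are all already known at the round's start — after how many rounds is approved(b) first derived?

Round 1 fires r1, r3, giving swims(b), mammal(b).
Round 2 fires r7, giving approved(b).
approved(b) first appears in round 2.

2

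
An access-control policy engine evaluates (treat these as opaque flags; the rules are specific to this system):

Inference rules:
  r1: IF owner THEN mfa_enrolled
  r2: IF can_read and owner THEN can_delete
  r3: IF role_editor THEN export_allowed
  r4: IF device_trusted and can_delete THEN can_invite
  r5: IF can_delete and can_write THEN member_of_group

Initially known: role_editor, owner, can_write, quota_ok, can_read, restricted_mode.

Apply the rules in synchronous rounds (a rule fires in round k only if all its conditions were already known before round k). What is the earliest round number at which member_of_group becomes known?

Round 1 fires r1, r2, r3, giving mfa_enrolled, can_delete, export_allowed.
Round 2 fires r5, giving member_of_group.
member_of_group first appears in round 2.

2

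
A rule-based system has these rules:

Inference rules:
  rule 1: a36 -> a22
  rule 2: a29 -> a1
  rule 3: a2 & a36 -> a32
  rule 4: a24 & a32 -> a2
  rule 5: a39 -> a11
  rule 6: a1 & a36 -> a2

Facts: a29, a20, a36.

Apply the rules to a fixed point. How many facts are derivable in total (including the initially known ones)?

[1] rule 1 [a36 -> a22]; rule 2 [a29 -> a1]. ⇒ new: a22, a1.
[2] rule 6 [a1 & a36 -> a2]. ⇒ new: a2.
[3] rule 3 [a2 & a36 -> a32]. ⇒ new: a32.
Closure: {a1, a2, a20, a22, a29, a32, a36} — 7 facts.

7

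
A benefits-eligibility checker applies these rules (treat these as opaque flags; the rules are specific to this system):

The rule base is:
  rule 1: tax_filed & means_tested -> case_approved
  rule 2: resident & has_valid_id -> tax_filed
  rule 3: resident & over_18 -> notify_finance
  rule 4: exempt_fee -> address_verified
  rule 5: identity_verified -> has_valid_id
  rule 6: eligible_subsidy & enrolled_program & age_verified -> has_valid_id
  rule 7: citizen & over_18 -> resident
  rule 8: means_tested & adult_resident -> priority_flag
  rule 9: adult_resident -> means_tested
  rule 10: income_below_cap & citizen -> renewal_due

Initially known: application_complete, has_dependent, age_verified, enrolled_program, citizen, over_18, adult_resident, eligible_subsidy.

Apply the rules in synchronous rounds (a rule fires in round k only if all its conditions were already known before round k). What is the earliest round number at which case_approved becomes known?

3

[1] rule 6 [eligible_subsidy & enrolled_program & age_verified -> has_valid_id]; rule 7 [citizen & over_18 -> resident]; rule 9 [adult_resident -> means_tested]. ⇒ new: has_valid_id, resident, means_tested.
[2] rule 2 [resident & has_valid_id -> tax_filed]; rule 3 [resident & over_18 -> notify_finance]; rule 8 [means_tested & adult_resident -> priority_flag]. ⇒ new: tax_filed, notify_finance, priority_flag.
[3] rule 1 [tax_filed & means_tested -> case_approved]. ⇒ new: case_approved.
case_approved first appears in round 3.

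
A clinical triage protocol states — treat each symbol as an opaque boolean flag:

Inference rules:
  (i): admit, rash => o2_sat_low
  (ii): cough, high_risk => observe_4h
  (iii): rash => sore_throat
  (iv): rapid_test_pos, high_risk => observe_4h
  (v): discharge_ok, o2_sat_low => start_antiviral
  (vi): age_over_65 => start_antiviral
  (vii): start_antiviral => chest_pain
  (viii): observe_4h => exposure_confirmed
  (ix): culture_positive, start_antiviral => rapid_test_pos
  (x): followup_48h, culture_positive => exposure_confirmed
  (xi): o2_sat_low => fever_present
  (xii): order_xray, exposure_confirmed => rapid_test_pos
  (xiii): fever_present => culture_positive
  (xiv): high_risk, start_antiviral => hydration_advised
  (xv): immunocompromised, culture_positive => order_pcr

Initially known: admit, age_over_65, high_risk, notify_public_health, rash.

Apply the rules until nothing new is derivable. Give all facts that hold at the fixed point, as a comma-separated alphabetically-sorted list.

admit, age_over_65, chest_pain, culture_positive, exposure_confirmed, fever_present, high_risk, hydration_advised, notify_public_health, o2_sat_low, observe_4h, rapid_test_pos, rash, sore_throat, start_antiviral

Round 1: (i) [admit, rash => o2_sat_low]; (iii) [rash => sore_throat]; (vi) [age_over_65 => start_antiviral]. New: o2_sat_low, sore_throat, start_antiviral.
Round 2: (vii) [start_antiviral => chest_pain]; (xi) [o2_sat_low => fever_present]; (xiv) [high_risk, start_antiviral => hydration_advised]. New: chest_pain, fever_present, hydration_advised.
Round 3: (xiii) [fever_present => culture_positive]. New: culture_positive.
Round 4: (ix) [culture_positive, start_antiviral => rapid_test_pos]. New: rapid_test_pos.
Round 5: (iv) [rapid_test_pos, high_risk => observe_4h]. New: observe_4h.
Round 6: (viii) [observe_4h => exposure_confirmed]. New: exposure_confirmed.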